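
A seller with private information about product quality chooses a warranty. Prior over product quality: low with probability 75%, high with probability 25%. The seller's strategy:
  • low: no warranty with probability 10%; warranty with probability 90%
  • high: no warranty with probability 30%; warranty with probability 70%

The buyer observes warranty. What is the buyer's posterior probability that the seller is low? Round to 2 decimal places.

P(warranty) = 0.75·0.9 + 0.25·0.7 = 0.85
P(low | warranty) = (0.75·0.9) / 0.85 = 0.675 / 0.85 = 0.794118

0.79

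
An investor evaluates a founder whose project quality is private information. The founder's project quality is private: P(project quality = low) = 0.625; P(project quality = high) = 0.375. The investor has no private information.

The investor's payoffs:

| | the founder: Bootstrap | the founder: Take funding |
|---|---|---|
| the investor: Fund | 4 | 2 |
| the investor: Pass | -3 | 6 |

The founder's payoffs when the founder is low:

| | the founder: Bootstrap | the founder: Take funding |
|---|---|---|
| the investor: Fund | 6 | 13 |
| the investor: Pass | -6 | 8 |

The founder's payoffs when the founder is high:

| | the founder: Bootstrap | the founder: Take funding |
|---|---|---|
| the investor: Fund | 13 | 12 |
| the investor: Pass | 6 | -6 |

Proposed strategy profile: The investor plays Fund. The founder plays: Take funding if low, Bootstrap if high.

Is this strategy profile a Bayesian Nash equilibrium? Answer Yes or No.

Yes

A profile is a BNE iff every type of every player is best-responding given beliefs about the other side.
The investor plays Fund: E[Fund] = 0.625·(2) + 0.375·(4) = 2.75; E[Pass] = 2.625. Best-responding. ✓
The founder (project quality low), facing Fund: Bootstrap gives 6, Take funding gives 13. Proposed Take funding is best. ✓
The founder (project quality high), facing Fund: Bootstrap gives 13, Take funding gives 12. Proposed Bootstrap is best. ✓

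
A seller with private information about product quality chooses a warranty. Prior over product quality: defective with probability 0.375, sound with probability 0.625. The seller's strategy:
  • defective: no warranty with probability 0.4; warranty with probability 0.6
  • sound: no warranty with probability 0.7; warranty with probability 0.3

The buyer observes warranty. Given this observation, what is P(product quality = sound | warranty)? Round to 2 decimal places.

P(warranty) = 0.375·0.6 + 0.625·0.3 = 0.4125
P(sound | warranty) = (0.625·0.3) / 0.4125 = 0.1875 / 0.4125 = 0.454545

0.45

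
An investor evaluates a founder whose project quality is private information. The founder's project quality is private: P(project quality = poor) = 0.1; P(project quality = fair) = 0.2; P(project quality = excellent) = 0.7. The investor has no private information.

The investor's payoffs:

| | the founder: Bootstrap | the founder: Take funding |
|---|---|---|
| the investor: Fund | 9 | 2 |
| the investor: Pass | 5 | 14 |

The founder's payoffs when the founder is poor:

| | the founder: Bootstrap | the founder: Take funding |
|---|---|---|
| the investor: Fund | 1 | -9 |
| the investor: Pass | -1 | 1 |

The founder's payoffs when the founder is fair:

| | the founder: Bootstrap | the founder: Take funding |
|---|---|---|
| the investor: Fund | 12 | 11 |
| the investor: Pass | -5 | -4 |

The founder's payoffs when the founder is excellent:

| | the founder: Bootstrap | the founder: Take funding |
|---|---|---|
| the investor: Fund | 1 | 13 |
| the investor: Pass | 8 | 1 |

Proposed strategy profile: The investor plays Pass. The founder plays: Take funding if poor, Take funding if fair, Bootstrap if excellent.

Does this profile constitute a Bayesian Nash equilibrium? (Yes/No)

The investor plays Pass: E[Pass] = 0.1·(14) + 0.2·(14) + 0.7·(5) = 7.7; E[Fund] = 6.9. Best-responding. ✓
The founder (project quality poor), facing Pass: Bootstrap gives -1, Take funding gives 1. Proposed Take funding is best. ✓
The founder (project quality fair), facing Pass: Bootstrap gives -5, Take funding gives -4. Proposed Take funding is best. ✓
The founder (project quality excellent), facing Pass: Bootstrap gives 8, Take funding gives 1. Proposed Bootstrap is best. ✓

Yes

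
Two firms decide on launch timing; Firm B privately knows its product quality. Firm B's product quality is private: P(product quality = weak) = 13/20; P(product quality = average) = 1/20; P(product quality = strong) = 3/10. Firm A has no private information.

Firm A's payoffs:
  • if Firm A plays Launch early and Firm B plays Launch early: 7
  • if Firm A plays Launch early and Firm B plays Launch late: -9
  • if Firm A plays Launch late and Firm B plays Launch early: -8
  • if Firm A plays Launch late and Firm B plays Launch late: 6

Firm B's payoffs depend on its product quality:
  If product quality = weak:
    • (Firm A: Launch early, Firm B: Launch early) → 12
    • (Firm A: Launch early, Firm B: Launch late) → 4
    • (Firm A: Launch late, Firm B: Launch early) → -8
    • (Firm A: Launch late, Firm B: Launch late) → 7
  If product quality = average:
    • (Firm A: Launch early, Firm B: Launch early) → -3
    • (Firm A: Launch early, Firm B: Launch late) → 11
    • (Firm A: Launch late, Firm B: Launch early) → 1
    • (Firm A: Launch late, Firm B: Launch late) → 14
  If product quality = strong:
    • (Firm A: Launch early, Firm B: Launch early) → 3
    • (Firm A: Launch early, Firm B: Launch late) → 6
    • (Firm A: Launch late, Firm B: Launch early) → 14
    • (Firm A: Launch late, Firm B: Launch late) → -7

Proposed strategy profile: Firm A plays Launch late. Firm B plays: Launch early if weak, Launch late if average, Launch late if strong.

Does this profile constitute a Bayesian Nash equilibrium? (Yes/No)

A profile is a BNE iff every type of every player is best-responding given beliefs about the other side.
Firm A plays Launch late: E[Launch late] = 13/20·(-8) + 1/20·(6) + 3/10·(6) = -31/10; E[Launch early] = 7/5. Not best-responding. ✗
Firm B (product quality weak), facing Launch late: Launch early gives -8, Launch late gives 7. Proposed Launch early is not best — profitable deviation exists. ✗
Firm B (product quality average), facing Launch late: Launch early gives 1, Launch late gives 14. Proposed Launch late is best. ✓
Firm B (product quality strong), facing Launch late: Launch early gives 14, Launch late gives -7. Proposed Launch late is not best — profitable deviation exists. ✗

No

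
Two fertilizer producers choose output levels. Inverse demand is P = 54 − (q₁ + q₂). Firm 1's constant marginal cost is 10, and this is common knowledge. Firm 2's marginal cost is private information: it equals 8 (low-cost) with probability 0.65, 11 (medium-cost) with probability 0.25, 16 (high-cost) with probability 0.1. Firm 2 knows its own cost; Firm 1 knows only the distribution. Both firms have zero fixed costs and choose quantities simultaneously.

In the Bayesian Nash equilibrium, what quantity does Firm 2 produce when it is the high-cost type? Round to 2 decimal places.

Type-c best response for Firm 2: q₂(c) = (54 − c)/2 − q₁/2.
Firm 1 maximizes expected profit; its first-order condition is 54 − 2q₁ − E[q₂] − 10 = 0.
Substituting E[q₂] and solving: E[c₂] = 9.55, so q₁ = (54 − 2·10 + 9.55)/3 = 14.5167.
q₂(high-cost) = (54 − 16 − 14.5167)/2 = 11.7417.

11.74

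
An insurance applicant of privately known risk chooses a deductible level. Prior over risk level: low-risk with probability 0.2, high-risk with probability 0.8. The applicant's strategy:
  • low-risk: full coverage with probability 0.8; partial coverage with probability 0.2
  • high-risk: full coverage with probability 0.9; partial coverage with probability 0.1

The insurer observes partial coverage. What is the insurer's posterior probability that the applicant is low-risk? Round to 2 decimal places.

Apply Bayes' rule using the sender's strategy as the likelihood.
P(partial coverage) = 0.2·0.2 + 0.8·0.1 = 0.12
P(low-risk | partial coverage) = (0.2·0.2) / 0.12 = 0.04 / 0.12 = 0.333333

0.33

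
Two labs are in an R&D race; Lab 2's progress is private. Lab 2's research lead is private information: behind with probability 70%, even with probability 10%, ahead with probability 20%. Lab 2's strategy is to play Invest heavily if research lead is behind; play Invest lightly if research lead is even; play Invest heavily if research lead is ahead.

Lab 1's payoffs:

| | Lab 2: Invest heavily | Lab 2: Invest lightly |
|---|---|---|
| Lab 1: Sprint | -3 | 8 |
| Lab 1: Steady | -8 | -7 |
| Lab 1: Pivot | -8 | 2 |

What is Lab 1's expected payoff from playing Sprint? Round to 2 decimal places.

-1.90

E[Sprint] = 0.7·(-3) + 0.1·8 + 0.2·(-3) = (-2.1) + 0.8 + (-0.6) = -1.9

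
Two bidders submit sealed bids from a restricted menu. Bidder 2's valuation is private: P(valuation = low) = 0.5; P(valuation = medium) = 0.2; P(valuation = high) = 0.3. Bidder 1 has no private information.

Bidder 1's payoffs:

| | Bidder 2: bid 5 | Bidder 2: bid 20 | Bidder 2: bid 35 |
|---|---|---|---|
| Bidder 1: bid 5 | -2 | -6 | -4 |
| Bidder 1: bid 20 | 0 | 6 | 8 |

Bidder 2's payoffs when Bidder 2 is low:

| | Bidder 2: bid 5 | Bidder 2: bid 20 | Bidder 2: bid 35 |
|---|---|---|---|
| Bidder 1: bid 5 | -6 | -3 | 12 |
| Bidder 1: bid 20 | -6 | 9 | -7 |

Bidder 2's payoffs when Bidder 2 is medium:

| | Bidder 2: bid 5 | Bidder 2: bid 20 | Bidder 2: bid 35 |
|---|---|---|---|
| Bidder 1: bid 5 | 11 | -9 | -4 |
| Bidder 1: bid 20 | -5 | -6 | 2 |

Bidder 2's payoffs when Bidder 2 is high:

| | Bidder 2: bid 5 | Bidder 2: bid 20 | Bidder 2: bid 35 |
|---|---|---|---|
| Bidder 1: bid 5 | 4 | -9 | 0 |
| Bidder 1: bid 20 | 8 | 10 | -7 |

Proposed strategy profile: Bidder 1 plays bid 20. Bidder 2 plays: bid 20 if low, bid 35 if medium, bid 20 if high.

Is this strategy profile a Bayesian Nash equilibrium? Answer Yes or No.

A profile is a BNE iff every type of every player is best-responding given beliefs about the other side.
Bidder 1 plays bid 20: E[bid 20] = 0.5·(6) + 0.2·(8) + 0.3·(6) = 6.4; E[bid 5] = -5.6. Best-responding. ✓
Bidder 2 (valuation low), facing bid 20: bid 5 gives -6, bid 20 gives 9, bid 35 gives -7. Proposed bid 20 is best. ✓
Bidder 2 (valuation medium), facing bid 20: bid 5 gives -5, bid 20 gives -6, bid 35 gives 2. Proposed bid 35 is best. ✓
Bidder 2 (valuation high), facing bid 20: bid 5 gives 8, bid 20 gives 10, bid 35 gives -7. Proposed bid 20 is best. ✓

Yes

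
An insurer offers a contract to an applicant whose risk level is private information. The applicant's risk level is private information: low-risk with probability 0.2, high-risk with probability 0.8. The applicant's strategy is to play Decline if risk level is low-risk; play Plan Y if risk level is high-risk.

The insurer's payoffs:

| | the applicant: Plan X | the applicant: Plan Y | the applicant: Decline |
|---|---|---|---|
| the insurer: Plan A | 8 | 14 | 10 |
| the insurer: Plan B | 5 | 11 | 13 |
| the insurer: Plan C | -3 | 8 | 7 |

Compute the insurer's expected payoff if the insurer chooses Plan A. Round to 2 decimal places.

13.20

E[Plan A] = 0.2·10 + 0.8·14 = 2 + 11.2 = 13.2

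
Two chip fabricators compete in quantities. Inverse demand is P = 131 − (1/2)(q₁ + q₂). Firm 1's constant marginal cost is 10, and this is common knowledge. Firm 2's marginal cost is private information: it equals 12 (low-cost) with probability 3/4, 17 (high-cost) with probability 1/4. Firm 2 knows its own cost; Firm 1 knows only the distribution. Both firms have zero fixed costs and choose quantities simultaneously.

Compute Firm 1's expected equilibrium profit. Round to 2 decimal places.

3430.68

Firm 2 with cost c maximizes (131 − (1/2)(q₁+q₂) − c)·q₂, giving q₂(c) = (131 − c − (1/2)q₁).
E[c₂] = 3/4·12 + 1/4·17 = 13.25
Firm 1's FOC against E[q₂] yields q₁ = (131 − 2·10 + E[c₂])/(3/2) = (131 − 20 + 13.25)/(3/2) = 82.8333.
E[P] = 131 − (1/2)·(q₁ + E[q₂]) = 51.4167; Firm 1's expected profit = (E[P] − 10)·q₁ = (51.4167 − 10)·82.8333 = 3430.68.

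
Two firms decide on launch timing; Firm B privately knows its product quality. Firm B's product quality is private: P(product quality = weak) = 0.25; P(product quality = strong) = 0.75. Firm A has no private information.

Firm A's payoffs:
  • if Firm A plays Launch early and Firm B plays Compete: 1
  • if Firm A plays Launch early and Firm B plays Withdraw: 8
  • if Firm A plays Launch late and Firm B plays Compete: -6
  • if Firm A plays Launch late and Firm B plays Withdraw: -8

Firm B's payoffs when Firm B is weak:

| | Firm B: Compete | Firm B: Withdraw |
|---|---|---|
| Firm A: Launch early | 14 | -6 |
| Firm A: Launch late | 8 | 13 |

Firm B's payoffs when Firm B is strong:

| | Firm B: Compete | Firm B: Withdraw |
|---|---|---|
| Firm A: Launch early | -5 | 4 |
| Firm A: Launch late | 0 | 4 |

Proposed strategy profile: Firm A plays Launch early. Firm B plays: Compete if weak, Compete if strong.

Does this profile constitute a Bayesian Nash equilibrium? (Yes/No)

Firm A plays Launch early: E[Launch early] = 0.25·(1) + 0.75·(1) = 1; E[Launch late] = -6. Best-responding. ✓
Firm B (product quality weak), facing Launch early: Compete gives 14, Withdraw gives -6. Proposed Compete is best. ✓
Firm B (product quality strong), facing Launch early: Compete gives -5, Withdraw gives 4. Proposed Compete is not best — profitable deviation exists. ✗

No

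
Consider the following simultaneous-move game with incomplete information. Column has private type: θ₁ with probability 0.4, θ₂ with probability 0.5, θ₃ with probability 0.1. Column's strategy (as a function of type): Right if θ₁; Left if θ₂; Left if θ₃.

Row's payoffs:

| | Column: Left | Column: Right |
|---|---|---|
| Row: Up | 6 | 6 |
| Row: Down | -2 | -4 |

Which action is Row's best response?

E[Up] = 0.4·(6) + 0.5·(6) + 0.1·(6) = 6
E[Down] = 0.4·(-4) + 0.5·(-2) + 0.1·(-2) = -2.8
Best response: Up (6 is the largest).

Up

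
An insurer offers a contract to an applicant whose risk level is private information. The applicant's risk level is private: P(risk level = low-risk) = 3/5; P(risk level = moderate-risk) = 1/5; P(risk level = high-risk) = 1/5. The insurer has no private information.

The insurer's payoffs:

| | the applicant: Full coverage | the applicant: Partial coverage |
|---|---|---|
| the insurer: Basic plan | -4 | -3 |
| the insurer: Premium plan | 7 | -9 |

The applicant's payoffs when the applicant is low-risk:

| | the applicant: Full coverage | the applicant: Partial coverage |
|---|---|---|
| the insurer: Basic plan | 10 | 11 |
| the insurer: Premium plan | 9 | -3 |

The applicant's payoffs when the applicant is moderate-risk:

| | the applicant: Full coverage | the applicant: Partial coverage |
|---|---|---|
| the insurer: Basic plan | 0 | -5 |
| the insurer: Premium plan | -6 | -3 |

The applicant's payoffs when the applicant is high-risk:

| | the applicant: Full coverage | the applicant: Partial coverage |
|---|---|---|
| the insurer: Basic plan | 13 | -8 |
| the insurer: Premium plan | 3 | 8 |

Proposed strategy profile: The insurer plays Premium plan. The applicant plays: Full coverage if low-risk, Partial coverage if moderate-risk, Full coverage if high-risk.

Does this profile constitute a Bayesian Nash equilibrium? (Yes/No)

The insurer plays Premium plan: E[Premium plan] = 3/5·(7) + 1/5·(-9) + 1/5·(7) = 19/5; E[Basic plan] = -19/5. Best-responding. ✓
The applicant (risk level low-risk), facing Premium plan: Full coverage gives 9, Partial coverage gives -3. Proposed Full coverage is best. ✓
The applicant (risk level moderate-risk), facing Premium plan: Full coverage gives -6, Partial coverage gives -3. Proposed Partial coverage is best. ✓
The applicant (risk level high-risk), facing Premium plan: Full coverage gives 3, Partial coverage gives 8. Proposed Full coverage is not best — profitable deviation exists. ✗

No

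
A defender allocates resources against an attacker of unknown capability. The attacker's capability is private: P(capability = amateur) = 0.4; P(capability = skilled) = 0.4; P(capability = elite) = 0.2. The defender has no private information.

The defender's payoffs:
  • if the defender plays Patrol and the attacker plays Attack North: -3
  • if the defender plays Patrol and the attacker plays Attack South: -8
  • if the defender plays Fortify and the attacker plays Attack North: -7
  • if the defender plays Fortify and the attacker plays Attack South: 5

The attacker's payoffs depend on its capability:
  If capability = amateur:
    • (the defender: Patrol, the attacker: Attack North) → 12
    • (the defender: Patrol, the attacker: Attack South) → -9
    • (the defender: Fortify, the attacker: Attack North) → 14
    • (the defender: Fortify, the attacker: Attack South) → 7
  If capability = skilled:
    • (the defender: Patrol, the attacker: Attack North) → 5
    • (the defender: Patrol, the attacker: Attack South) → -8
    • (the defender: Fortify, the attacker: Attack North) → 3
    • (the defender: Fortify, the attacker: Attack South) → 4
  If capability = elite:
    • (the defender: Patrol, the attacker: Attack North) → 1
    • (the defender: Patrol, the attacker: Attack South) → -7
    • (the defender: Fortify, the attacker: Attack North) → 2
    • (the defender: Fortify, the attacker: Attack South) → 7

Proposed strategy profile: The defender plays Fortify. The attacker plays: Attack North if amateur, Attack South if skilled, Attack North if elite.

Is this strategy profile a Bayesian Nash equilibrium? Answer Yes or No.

The defender plays Fortify: E[Fortify] = 0.4·(-7) + 0.4·(5) + 0.2·(-7) = -2.2; E[Patrol] = -5. Best-responding. ✓
The attacker (capability amateur), facing Fortify: Attack North gives 14, Attack South gives 7. Proposed Attack North is best. ✓
The attacker (capability skilled), facing Fortify: Attack North gives 3, Attack South gives 4. Proposed Attack South is best. ✓
The attacker (capability elite), facing Fortify: Attack North gives 2, Attack South gives 7. Proposed Attack North is not best — profitable deviation exists. ✗

No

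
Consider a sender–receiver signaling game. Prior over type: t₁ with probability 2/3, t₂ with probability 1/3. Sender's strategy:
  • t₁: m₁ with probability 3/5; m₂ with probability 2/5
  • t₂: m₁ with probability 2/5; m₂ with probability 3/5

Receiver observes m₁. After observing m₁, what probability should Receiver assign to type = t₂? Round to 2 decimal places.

0.25

P(m₁) = (2/3)·(3/5) + (1/3)·(2/5) = 8/15
P(t₂ | m₁) = ((1/3)·(2/5)) / (8/15) = (2/15) / (8/15) = 1/4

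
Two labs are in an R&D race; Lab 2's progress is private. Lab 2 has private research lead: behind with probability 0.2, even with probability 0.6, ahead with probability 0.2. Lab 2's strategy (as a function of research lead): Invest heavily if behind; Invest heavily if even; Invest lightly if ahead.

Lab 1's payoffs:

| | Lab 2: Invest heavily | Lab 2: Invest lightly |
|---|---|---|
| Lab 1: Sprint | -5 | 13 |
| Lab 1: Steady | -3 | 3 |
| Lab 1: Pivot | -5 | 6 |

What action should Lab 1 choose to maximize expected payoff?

E[Sprint] = 0.2·(-5) + 0.6·(-5) + 0.2·(13) = -1.4
E[Steady] = 0.2·(-3) + 0.6·(-3) + 0.2·(3) = -1.8
E[Pivot] = 0.2·(-5) + 0.6·(-5) + 0.2·(6) = -2.8
Best response: Sprint (-1.4 is the largest).

Sprint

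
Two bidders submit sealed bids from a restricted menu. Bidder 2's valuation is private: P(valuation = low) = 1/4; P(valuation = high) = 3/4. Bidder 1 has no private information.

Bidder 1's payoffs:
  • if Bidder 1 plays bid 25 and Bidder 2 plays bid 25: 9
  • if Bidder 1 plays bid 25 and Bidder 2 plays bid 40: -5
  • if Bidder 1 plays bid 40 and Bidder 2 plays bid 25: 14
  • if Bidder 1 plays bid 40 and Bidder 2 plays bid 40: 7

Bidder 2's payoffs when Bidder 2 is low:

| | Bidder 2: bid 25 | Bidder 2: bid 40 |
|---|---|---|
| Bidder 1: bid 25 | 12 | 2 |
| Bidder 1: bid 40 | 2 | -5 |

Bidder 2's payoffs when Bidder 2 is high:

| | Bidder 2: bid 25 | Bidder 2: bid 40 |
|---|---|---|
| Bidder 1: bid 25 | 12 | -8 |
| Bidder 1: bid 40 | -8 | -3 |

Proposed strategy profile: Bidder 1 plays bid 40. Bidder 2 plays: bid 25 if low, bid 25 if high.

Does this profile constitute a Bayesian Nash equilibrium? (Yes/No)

No

Bidder 1 plays bid 40: E[bid 40] = 1/4·(14) + 3/4·(14) = 14; E[bid 25] = 9. Best-responding. ✓
Bidder 2 (valuation low), facing bid 40: bid 25 gives 2, bid 40 gives -5. Proposed bid 25 is best. ✓
Bidder 2 (valuation high), facing bid 40: bid 25 gives -8, bid 40 gives -3. Proposed bid 25 is not best — profitable deviation exists. ✗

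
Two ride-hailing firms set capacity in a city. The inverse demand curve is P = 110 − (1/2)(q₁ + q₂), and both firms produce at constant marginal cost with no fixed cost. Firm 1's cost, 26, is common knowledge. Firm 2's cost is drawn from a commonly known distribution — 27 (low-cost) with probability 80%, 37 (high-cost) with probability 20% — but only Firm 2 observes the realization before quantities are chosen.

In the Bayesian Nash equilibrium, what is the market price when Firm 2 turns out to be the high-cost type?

Firm 2 with cost c maximizes (110 − (1/2)(q₁+q₂) − c)·q₂, giving q₂(c) = (110 − c − (1/2)q₁).
E[c₂] = 0.8·27 + 0.2·37 = 29
Firm 1's FOC against E[q₂] yields q₁ = (110 − 2·26 + E[c₂])/(3/2) = (110 − 52 + 29)/(3/2) = 58.
q₂(high-cost) = 44, so P = 110 − (1/2)·(58 + 44) = 59.

59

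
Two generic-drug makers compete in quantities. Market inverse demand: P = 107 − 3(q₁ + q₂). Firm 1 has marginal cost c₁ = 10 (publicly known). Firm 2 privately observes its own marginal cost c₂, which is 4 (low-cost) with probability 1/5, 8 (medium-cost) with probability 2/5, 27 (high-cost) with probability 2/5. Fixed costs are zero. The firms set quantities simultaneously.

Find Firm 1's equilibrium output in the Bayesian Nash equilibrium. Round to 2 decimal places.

Type-c best response for Firm 2: q₂(c) = (107 − c)/6 − q₁/2.
Firm 1 maximizes expected profit; its first-order condition is 107 − 6q₁ − 3E[q₂] − 10 = 0.
Substituting E[q₂] and solving: E[c₂] = 14.8, so q₁ = (107 − 2·10 + 14.8)/9 = 11.3111.

11.31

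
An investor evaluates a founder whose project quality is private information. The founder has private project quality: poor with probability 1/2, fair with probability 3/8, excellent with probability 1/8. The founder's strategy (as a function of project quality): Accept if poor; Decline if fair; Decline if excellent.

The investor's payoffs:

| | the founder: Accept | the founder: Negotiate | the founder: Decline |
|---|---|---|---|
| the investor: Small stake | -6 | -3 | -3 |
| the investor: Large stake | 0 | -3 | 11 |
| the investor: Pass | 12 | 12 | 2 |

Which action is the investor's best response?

E[Small stake] = 1/2·(-6) + 3/8·(-3) + 1/8·(-3) = -9/2
E[Large stake] = 1/2·(0) + 3/8·(11) + 1/8·(11) = 11/2
E[Pass] = 1/2·(12) + 3/8·(2) + 1/8·(2) = 7
Best response: Pass (7 is the largest).

Pass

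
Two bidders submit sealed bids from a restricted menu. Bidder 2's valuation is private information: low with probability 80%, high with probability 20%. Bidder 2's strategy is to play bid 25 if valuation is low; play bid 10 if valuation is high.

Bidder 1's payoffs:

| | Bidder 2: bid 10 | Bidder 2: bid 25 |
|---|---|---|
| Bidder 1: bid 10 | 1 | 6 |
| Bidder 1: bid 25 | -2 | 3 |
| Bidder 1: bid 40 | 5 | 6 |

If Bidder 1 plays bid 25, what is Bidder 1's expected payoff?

2

E[bid 25] = 0.8·3 + 0.2·(-2) = 2.4 + (-0.4) = 2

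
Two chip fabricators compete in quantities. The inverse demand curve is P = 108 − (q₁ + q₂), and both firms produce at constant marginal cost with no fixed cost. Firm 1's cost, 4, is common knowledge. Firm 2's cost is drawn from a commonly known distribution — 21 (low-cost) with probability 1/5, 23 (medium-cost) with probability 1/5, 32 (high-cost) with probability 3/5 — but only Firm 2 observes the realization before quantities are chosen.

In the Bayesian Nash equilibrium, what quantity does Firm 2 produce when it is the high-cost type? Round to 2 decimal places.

16.67

Each type of Firm 2 best-responds to q₁; Firm 1 best-responds to the expected q₂ over Firm 2's types.
Firm 2 with cost c maximizes (108 − (q₁+q₂) − c)·q₂, giving q₂(c) = (108 − c − q₁)/2.
E[c₂] = 1/5·21 + 1/5·23 + 3/5·32 = 28
Firm 1's FOC against E[q₂] yields q₁ = (108 − 2·4 + E[c₂])/3 = (108 − 8 + 28)/3 = 42.6667.
q₂(high-cost) = (108 − 32 − 42.6667)/2 = 16.6667.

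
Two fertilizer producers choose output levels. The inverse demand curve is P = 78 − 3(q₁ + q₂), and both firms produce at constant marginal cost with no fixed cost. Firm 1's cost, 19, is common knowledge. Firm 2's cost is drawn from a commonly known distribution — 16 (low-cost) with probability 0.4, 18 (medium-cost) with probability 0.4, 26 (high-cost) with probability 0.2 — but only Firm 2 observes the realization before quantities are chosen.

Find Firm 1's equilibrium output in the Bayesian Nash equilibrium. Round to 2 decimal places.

6.53

Firm 2 with cost c maximizes (78 − 3(q₁+q₂) − c)·q₂, giving q₂(c) = (78 − c − 3q₁)/6.
E[c₂] = 0.4·16 + 0.4·18 + 0.2·26 = 18.8
Firm 1's FOC against E[q₂] yields q₁ = (78 − 2·19 + E[c₂])/9 = (78 − 38 + 18.8)/9 = 6.53333.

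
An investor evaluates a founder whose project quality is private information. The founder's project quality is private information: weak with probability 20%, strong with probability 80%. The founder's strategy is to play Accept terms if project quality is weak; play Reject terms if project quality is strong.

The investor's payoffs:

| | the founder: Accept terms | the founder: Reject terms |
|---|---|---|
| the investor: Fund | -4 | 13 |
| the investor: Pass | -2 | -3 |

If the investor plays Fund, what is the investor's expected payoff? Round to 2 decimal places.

E[Fund] = 0.2·(-4) + 0.8·13 = (-0.8) + 10.4 = 9.6

9.60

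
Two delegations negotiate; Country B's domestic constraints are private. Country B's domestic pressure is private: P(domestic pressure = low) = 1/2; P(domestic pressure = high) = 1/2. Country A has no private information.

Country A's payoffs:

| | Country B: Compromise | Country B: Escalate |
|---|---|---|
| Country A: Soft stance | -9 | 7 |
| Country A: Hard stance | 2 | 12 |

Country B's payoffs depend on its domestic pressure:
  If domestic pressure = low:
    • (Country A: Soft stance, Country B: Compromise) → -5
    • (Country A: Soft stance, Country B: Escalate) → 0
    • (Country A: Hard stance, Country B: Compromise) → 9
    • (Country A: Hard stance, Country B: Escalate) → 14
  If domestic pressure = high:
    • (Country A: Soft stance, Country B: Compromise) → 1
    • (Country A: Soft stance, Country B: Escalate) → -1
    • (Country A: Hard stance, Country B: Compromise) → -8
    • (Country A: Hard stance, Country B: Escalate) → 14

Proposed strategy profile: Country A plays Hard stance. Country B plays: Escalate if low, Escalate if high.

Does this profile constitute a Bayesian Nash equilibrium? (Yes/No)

Country A plays Hard stance: E[Hard stance] = 1/2·(12) + 1/2·(12) = 12; E[Soft stance] = 7. Best-responding. ✓
Country B (domestic pressure low), facing Hard stance: Compromise gives 9, Escalate gives 14. Proposed Escalate is best. ✓
Country B (domestic pressure high), facing Hard stance: Compromise gives -8, Escalate gives 14. Proposed Escalate is best. ✓

Yes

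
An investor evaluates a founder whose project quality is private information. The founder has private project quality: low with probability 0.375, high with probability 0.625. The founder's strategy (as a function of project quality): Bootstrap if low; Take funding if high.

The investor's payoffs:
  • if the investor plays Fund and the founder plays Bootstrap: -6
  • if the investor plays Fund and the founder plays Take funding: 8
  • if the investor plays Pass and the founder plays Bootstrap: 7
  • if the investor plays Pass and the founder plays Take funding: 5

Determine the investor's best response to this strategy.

E[Fund] = 0.375·(-6) + 0.625·(8) = 2.75
E[Pass] = 0.375·(7) + 0.625·(5) = 5.75
Best response: Pass (5.75 is the largest).

Pass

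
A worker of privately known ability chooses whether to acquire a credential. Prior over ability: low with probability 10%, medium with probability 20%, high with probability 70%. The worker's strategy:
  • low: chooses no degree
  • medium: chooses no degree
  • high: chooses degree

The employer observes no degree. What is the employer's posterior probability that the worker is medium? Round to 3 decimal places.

0.667

Apply Bayes' rule using the sender's strategy as the likelihood.
P(no degree) = 0.1·1 + 0.2·1 + 0.7·0 = 0.3
P(medium | no degree) = (0.2·1) / 0.3 = 0.2 / 0.3 = 0.666667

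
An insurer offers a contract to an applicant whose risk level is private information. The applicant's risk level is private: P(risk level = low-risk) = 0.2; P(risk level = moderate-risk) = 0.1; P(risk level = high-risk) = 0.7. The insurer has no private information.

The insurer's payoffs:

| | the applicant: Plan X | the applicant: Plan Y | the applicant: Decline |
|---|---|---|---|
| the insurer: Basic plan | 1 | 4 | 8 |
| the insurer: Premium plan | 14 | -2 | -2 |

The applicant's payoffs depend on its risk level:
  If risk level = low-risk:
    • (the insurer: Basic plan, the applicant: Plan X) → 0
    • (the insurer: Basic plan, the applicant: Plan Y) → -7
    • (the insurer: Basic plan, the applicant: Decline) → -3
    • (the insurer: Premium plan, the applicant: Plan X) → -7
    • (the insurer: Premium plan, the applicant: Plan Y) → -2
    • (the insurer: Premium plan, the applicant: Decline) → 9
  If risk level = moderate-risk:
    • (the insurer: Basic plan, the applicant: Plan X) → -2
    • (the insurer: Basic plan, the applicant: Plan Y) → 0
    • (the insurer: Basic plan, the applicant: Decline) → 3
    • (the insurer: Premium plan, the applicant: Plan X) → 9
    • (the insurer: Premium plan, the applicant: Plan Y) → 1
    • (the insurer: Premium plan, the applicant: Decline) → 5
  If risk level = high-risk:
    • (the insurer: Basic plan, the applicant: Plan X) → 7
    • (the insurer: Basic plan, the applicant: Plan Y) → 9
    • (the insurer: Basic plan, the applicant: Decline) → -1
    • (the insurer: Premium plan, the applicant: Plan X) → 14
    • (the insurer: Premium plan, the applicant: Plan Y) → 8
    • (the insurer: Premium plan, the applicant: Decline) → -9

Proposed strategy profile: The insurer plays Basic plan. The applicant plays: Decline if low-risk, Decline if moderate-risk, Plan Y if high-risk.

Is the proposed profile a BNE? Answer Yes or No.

A profile is a BNE iff every type of every player is best-responding given beliefs about the other side.
The insurer plays Basic plan: E[Basic plan] = 0.2·(8) + 0.1·(8) + 0.7·(4) = 5.2; E[Premium plan] = -2. Best-responding. ✓
The applicant (risk level low-risk), facing Basic plan: Plan X gives 0, Plan Y gives -7, Decline gives -3. Proposed Decline is not best — profitable deviation exists. ✗
The applicant (risk level moderate-risk), facing Basic plan: Plan X gives -2, Plan Y gives 0, Decline gives 3. Proposed Decline is best. ✓
The applicant (risk level high-risk), facing Basic plan: Plan X gives 7, Plan Y gives 9, Decline gives -1. Proposed Plan Y is best. ✓

No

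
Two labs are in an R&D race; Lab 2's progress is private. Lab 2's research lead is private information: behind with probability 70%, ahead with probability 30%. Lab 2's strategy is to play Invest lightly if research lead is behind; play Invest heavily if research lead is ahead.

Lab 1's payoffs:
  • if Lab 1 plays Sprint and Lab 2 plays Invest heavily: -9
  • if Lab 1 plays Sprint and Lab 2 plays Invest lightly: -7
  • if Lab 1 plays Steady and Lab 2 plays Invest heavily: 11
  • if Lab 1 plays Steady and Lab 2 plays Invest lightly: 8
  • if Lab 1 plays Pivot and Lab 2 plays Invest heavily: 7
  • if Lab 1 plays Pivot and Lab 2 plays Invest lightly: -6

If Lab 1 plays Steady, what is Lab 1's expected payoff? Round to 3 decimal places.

E[Steady] = 0.7·8 + 0.3·11 = 5.6 + 3.3 = 8.9

8.900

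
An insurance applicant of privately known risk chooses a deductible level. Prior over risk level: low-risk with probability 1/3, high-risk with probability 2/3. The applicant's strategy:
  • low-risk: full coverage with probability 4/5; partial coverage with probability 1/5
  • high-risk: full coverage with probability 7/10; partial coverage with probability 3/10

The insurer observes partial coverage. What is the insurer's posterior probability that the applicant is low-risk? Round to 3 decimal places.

0.250

P(partial coverage) = (1/3)·(1/5) + (2/3)·(3/10) = 4/15
P(low-risk | partial coverage) = ((1/3)·(1/5)) / (4/15) = (1/15) / (4/15) = 1/4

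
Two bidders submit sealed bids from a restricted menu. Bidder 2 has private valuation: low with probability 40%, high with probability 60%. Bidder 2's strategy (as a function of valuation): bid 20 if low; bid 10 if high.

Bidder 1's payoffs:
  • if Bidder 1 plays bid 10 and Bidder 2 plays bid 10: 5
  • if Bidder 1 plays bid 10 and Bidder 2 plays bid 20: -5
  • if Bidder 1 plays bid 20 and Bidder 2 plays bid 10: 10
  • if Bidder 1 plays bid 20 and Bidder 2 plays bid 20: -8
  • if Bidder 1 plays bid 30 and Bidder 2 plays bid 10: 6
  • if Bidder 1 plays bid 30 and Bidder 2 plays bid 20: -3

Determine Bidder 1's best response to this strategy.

E[bid 10] = 0.4·(-5) + 0.6·(5) = 1
E[bid 20] = 0.4·(-8) + 0.6·(10) = 2.8
E[bid 30] = 0.4·(-3) + 0.6·(6) = 2.4
Best response: bid 20 (2.8 is the largest).

bid 20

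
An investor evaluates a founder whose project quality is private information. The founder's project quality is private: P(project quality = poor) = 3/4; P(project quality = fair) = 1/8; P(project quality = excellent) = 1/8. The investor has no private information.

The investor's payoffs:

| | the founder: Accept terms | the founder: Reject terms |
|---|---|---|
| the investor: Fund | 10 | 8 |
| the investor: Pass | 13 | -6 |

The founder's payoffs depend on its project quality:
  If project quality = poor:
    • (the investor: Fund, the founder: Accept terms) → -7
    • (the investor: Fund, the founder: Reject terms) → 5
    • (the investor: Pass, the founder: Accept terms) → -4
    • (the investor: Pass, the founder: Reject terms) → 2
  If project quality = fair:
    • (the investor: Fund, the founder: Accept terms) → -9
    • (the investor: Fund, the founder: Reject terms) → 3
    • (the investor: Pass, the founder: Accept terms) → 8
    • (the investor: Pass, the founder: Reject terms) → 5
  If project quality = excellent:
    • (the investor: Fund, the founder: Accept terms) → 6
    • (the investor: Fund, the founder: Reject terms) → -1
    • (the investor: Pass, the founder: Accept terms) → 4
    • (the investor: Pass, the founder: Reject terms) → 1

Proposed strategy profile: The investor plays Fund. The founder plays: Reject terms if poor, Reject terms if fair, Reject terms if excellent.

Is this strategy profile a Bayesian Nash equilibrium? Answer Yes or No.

A profile is a BNE iff every type of every player is best-responding given beliefs about the other side.
The investor plays Fund: E[Fund] = 3/4·(8) + 1/8·(8) + 1/8·(8) = 8; E[Pass] = -6. Best-responding. ✓
The founder (project quality poor), facing Fund: Accept terms gives -7, Reject terms gives 5. Proposed Reject terms is best. ✓
The founder (project quality fair), facing Fund: Accept terms gives -9, Reject terms gives 3. Proposed Reject terms is best. ✓
The founder (project quality excellent), facing Fund: Accept terms gives 6, Reject terms gives -1. Proposed Reject terms is not best — profitable deviation exists. ✗

No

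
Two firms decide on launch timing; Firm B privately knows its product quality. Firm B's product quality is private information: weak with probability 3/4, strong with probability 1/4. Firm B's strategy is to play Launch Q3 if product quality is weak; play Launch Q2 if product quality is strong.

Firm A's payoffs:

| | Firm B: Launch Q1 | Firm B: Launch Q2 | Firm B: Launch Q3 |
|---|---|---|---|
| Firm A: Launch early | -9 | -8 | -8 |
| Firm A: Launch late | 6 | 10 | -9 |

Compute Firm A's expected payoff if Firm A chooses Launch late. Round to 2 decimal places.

E[Launch late] = 3/4·(-9) + 1/4·10 = (-27/4) + 5/2 = -17/4

-4.25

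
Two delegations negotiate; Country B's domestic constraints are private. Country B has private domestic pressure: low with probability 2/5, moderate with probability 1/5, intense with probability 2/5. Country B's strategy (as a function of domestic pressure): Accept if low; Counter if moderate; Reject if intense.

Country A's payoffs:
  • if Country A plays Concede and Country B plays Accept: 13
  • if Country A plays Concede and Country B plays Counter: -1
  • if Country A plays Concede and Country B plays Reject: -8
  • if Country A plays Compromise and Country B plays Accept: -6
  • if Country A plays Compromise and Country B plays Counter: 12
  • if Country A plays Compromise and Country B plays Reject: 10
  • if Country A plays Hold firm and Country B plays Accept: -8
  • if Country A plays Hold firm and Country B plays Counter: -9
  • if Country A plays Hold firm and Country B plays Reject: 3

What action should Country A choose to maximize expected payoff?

Compromise

E[Concede] = 2/5·(13) + 1/5·(-1) + 2/5·(-8) = 9/5
E[Compromise] = 2/5·(-6) + 1/5·(12) + 2/5·(10) = 4
E[Hold firm] = 2/5·(-8) + 1/5·(-9) + 2/5·(3) = -19/5
Best response: Compromise (4 is the largest).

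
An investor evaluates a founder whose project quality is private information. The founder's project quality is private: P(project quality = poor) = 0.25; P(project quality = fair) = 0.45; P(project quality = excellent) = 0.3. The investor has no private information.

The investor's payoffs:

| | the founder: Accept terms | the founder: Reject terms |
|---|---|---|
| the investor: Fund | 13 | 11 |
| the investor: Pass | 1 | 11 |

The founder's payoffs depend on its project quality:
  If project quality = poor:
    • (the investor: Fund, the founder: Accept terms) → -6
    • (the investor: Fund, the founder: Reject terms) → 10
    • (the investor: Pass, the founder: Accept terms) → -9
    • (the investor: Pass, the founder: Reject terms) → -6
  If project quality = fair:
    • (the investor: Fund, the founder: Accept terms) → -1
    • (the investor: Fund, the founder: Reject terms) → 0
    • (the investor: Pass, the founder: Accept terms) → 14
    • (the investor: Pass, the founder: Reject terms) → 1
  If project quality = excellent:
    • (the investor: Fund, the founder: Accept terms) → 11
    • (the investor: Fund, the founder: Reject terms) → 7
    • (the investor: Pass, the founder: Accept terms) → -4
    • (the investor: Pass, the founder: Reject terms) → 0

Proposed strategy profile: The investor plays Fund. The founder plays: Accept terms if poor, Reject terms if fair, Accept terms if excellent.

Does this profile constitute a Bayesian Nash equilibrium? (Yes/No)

No

A profile is a BNE iff every type of every player is best-responding given beliefs about the other side.
The investor plays Fund: E[Fund] = 0.25·(13) + 0.45·(11) + 0.3·(13) = 12.1; E[Pass] = 5.5. Best-responding. ✓
The founder (project quality poor), facing Fund: Accept terms gives -6, Reject terms gives 10. Proposed Accept terms is not best — profitable deviation exists. ✗
The founder (project quality fair), facing Fund: Accept terms gives -1, Reject terms gives 0. Proposed Reject terms is best. ✓
The founder (project quality excellent), facing Fund: Accept terms gives 11, Reject terms gives 7. Proposed Accept terms is best. ✓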